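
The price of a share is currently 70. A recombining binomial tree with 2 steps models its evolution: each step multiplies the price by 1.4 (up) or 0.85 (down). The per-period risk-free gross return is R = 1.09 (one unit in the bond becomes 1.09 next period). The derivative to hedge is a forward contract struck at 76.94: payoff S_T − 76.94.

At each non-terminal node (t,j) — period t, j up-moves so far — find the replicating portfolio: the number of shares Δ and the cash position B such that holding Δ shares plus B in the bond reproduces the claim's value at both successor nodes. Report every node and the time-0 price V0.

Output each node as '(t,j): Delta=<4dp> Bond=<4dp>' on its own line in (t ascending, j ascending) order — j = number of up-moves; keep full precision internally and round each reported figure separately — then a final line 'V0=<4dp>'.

(0,0): Delta=1.0000 Bond=-64.7589
(1,0): Delta=1.0000 Bond=-70.5872
(1,1): Delta=1.0000 Bond=-70.5872
V0=5.2411

Risk-neutral probability p* = (R−d)/(u−d) = (1.09−0.85)/(1.4−0.85) = 0.4364.
At expiry t=2: V(2,0)=-26.3650, V(2,1)=6.3600, V(2,2)=60.2600
(1,0): S=59.5000. Δ = (V_up−V_dn)/(S_up−S_dn) = (6.3600−-26.3650)/(83.3000−50.5750) = 1.0000. V = [p*·6.3600 + (1−p*)·-26.3650]/1.09 = -11.0872. B = V − Δ·S = -70.5872.
(1,1): S=98.0000. Δ = (V_up−V_dn)/(S_up−S_dn) = (60.2600−6.3600)/(137.2000−83.3000) = 1.0000. V = [p*·60.2600 + (1−p*)·6.3600]/1.09 = 27.4128. B = V − Δ·S = -70.5872.
(0,0): S=70.0000. Δ = (V_up−V_dn)/(S_up−S_dn) = (27.4128−-11.0872)/(98.0000−59.5000) = 1.0000. V = [p*·27.4128 + (1−p*)·-11.0872]/1.09 = 5.2411. B = V − Δ·S = -64.7589.
Root portfolio cost Δ·70+B reproduces V0=5.2411.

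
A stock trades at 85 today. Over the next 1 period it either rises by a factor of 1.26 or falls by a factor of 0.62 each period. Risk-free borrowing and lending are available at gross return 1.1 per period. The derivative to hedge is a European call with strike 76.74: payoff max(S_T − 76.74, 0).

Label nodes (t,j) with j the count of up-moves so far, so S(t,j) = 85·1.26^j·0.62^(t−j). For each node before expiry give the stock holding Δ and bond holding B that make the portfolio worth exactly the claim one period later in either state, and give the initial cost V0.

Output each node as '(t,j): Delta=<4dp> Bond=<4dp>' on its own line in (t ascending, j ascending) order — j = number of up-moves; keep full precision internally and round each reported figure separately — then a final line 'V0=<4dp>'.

Since d<R<u, set p* = (R−d)/(u−d) = 0.7500; price each node as the discounted p*-expectation of its children.
Payoff layer (t=1): V(1,0)=0.0000, V(1,1)=30.3600
Node (0,0) S=85.0000: V=(p*·30.3600+(1−p*)·0.0000)/1.1=20.7000; Δ=(30.3600−0.0000)/(107.1000−52.7000)=0.5581; B=V−Δ·S=-26.7375
Root portfolio cost Δ·85+B reproduces V0=20.7000.

(0,0): Delta=0.5581 Bond=-26.7375
V0=20.7000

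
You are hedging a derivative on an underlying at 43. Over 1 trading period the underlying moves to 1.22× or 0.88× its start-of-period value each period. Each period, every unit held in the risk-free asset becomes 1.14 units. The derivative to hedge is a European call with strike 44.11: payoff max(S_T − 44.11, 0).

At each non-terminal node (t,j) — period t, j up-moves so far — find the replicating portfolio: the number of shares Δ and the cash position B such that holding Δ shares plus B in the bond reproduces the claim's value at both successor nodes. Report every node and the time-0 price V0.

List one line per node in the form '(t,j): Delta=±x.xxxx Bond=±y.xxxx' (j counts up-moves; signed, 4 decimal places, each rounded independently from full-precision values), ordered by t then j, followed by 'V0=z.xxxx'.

(0,0): Delta=0.5711 Bond=-18.9577
V0=5.6011

Since d<R<u, set p* = (R−d)/(u−d) = 0.7647; price each node as the discounted p*-expectation of its children.
Payoff layer (t=1): V(1,0)=0.0000, V(1,1)=8.3500
(0,0): S=43.0000. Δ = (V_up−V_dn)/(S_up−S_dn) = (8.3500−0.0000)/(52.4600−37.8400) = 0.5711. V = [p*·8.3500 + (1−p*)·0.0000]/1.14 = 5.6011. B = V − Δ·S = -18.9577.
Self-financing check: at every node Δ·S+B equals the discounted successor values.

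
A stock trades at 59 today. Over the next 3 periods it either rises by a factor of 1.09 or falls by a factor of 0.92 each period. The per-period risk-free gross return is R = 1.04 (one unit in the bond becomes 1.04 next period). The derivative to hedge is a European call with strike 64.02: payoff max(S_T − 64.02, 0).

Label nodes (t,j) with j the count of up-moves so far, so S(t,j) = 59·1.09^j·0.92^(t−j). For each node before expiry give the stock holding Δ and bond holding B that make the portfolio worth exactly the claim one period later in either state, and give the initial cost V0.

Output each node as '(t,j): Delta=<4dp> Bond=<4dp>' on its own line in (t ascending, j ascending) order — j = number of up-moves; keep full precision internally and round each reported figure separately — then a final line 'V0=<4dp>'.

No-arbitrage ⇒ martingale measure with p* = (R−d)/(u−d) = 0.7059.
Payoff layer (t=3): V(3,0)=0.0000, V(3,1)=0.0000, V(3,2)=0.4701, V(3,3)=12.3867
(2,0): S=49.9376. Δ = (V_up−V_dn)/(S_up−S_dn) = (0.0000−0.0000)/(54.4320−45.9426) = 0.0000. V = [p*·0.0000 + (1−p*)·0.0000]/1.04 = 0.0000. B = V − Δ·S = 0.0000.
(2,1): S=59.1652. Δ = (V_up−V_dn)/(S_up−S_dn) = (0.4701−0.0000)/(64.4901−54.4320) = 0.0467. V = [p*·0.4701 + (1−p*)·0.0000]/1.04 = 0.3191. B = V − Δ·S = -2.4461.
(2,2): S=70.0979. Δ = (V_up−V_dn)/(S_up−S_dn) = (12.3867−0.4701)/(76.4067−64.4901) = 1.0000. V = [p*·12.3867 + (1−p*)·0.4701]/1.04 = 8.5402. B = V − Δ·S = -61.5577.
(1,0): S=54.2800. Δ = (V_up−V_dn)/(S_up−S_dn) = (0.3191−0.0000)/(59.1652−49.9376) = 0.0346. V = [p*·0.3191 + (1−p*)·0.0000]/1.04 = 0.2166. B = V − Δ·S = -1.6602.
(1,1): S=64.3100. Δ = (V_up−V_dn)/(S_up−S_dn) = (8.5402−0.3191)/(70.0979−59.1652) = 0.7520. V = [p*·8.5402 + (1−p*)·0.3191]/1.04 = 5.8868. B = V − Δ·S = -42.4730.
(0,0): S=59.0000. Δ = (V_up−V_dn)/(S_up−S_dn) = (5.8868−0.2166)/(64.3100−54.2800) = 0.5653. V = [p*·5.8868 + (1−p*)·0.2166]/1.04 = 4.0568. B = V − Δ·S = -29.2973.
Check: Δ(0,0)·S0 + B(0,0) = 4.0568 = V0.

(0,0): Delta=0.5653 Bond=-29.2973
(1,0): Delta=0.0346 Bond=-1.6602
(1,1): Delta=0.7520 Bond=-42.4730
(2,0): Delta=0.0000 Bond=0.0000
(2,1): Delta=0.0467 Bond=-2.4461
(2,2): Delta=1.0000 Bond=-61.5577
V0=4.0568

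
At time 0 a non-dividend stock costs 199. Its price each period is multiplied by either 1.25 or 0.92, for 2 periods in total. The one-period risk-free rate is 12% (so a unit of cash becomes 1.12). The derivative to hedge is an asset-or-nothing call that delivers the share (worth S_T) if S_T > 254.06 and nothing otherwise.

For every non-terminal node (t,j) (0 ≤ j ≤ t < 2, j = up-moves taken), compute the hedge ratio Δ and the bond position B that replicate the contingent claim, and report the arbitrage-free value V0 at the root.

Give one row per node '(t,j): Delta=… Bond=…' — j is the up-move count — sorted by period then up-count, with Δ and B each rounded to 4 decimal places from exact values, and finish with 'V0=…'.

The replicating-portfolio and risk-neutral prices coincide; use p* = (1.12−0.92)/(1.25−0.92) = 0.6061 for the latter.
At expiry t=2: V(2,0)=0.0000, V(2,1)=0.0000, V(2,2)=310.9375
(1,0): S=183.0800. Δ = (V_up−V_dn)/(S_up−S_dn) = (0.0000−0.0000)/(228.8500−168.4336) = 0.0000. V = [p*·0.0000 + (1−p*)·0.0000]/1.12 = 0.0000. B = V − Δ·S = 0.0000.
(1,1): S=248.7500. Δ = (V_up−V_dn)/(S_up−S_dn) = (310.9375−0.0000)/(310.9375−228.8500) = 3.7879. V = [p*·310.9375 + (1−p*)·0.0000]/1.12 = 168.2562. B = V − Δ·S = -773.9786.
(0,0): S=199.0000. Δ = (V_up−V_dn)/(S_up−S_dn) = (168.2562−0.0000)/(248.7500−183.0800) = 2.5621. V = [p*·168.2562 + (1−p*)·0.0000]/1.12 = 91.0477. B = V − Δ·S = -418.8196.
Root portfolio cost Δ·199+B reproduces V0=91.0477.

(0,0): Delta=2.5621 Bond=-418.8196
(1,0): Delta=0.0000 Bond=0.0000
(1,1): Delta=3.7879 Bond=-773.9786
V0=91.0477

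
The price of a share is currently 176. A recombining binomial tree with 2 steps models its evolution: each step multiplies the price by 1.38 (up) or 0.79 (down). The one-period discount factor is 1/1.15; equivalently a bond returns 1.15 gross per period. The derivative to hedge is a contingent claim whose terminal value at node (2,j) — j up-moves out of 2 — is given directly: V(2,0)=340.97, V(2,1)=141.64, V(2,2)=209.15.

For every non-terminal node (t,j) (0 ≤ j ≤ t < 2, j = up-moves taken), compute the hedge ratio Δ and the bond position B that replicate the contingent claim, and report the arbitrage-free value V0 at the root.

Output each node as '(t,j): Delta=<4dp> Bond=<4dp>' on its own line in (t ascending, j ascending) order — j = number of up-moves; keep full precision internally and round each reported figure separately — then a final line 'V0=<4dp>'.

Risk-neutral probability p* = (R−d)/(u−d) = (1.15−0.79)/(1.38−0.79) = 0.6102.
Terminal values V(2,·): V(2,0)=340.9700, V(2,1)=141.6400, V(2,2)=209.1500
(1,0): S=139.0400. Δ = (V_up−V_dn)/(S_up−S_dn) = (141.6400−340.9700)/(191.8752−109.8416) = -2.4299. V = [p*·141.6400 + (1−p*)·340.9700]/1.15 = 190.7347. B = V − Δ·S = 528.5822.
(1,1): S=242.8800. Δ = (V_up−V_dn)/(S_up−S_dn) = (209.1500−141.6400)/(335.1744−191.8752) = 0.4711. V = [p*·209.1500 + (1−p*)·141.6400]/1.15 = 158.9848. B = V − Δ·S = 44.5611.
(0,0): S=176.0000. Δ = (V_up−V_dn)/(S_up−S_dn) = (158.9848−190.7347)/(242.8800−139.0400) = -0.3058. V = [p*·158.9848 + (1−p*)·190.7347]/1.15 = 149.0103. B = V − Δ·S = 202.8237.
Self-financing check: at every node Δ·S+B equals the discounted successor values.

(0,0): Delta=-0.3058 Bond=202.8237
(1,0): Delta=-2.4299 Bond=528.5822
(1,1): Delta=0.4711 Bond=44.5611
V0=149.0103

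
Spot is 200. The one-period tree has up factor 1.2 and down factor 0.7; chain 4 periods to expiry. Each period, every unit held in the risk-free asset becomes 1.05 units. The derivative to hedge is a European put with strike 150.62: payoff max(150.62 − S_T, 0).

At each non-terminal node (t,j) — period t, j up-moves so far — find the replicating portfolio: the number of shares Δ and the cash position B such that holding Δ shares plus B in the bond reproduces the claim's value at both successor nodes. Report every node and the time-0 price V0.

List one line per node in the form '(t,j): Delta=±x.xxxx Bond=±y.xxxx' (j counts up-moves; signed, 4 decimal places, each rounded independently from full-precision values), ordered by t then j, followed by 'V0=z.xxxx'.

Since d<R<u, set p* = (R−d)/(u−d) = 0.7000; price each node as the discounted p*-expectation of its children.
Payoff layer (t=4): V(4,0)=102.6000, V(4,1)=68.3000, V(4,2)=9.5000, V(4,3)=0.0000, V(4,4)=0.0000
(3,0): S=68.6000. Δ = (V_up−V_dn)/(S_up−S_dn) = (68.3000−102.6000)/(82.3200−48.0200) = -1.0000. V = [p*·68.3000 + (1−p*)·102.6000]/1.05 = 74.8476. B = V − Δ·S = 143.4476.
(3,1): S=117.6000. Δ = (V_up−V_dn)/(S_up−S_dn) = (9.5000−68.3000)/(141.1200−82.3200) = -1.0000. V = [p*·9.5000 + (1−p*)·68.3000]/1.05 = 25.8476. B = V − Δ·S = 143.4476.
(3,2): S=201.6000. Δ = (V_up−V_dn)/(S_up−S_dn) = (0.0000−9.5000)/(241.9200−141.1200) = -0.0942. V = [p*·0.0000 + (1−p*)·9.5000]/1.05 = 2.7143. B = V − Δ·S = 21.7143.
(3,3): S=345.6000. Δ = (V_up−V_dn)/(S_up−S_dn) = (0.0000−0.0000)/(414.7200−241.9200) = 0.0000. V = [p*·0.0000 + (1−p*)·0.0000]/1.05 = 0.0000. B = V − Δ·S = 0.0000.
(2,0): S=98.0000. Δ = (V_up−V_dn)/(S_up−S_dn) = (25.8476−74.8476)/(117.6000−68.6000) = -1.0000. V = [p*·25.8476 + (1−p*)·74.8476]/1.05 = 38.6168. B = V − Δ·S = 136.6168.
(2,1): S=168.0000. Δ = (V_up−V_dn)/(S_up−S_dn) = (2.7143−25.8476)/(201.6000−117.6000) = -0.2754. V = [p*·2.7143 + (1−p*)·25.8476]/1.05 = 9.1946. B = V − Δ·S = 55.4612.
(2,2): S=288.0000. Δ = (V_up−V_dn)/(S_up−S_dn) = (0.0000−2.7143)/(345.6000−201.6000) = -0.0188. V = [p*·0.0000 + (1−p*)·2.7143]/1.05 = 0.7755. B = V − Δ·S = 6.2041.
(1,0): S=140.0000. Δ = (V_up−V_dn)/(S_up−S_dn) = (9.1946−38.6168)/(168.0000−98.0000) = -0.4203. V = [p*·9.1946 + (1−p*)·38.6168]/1.05 = 17.1631. B = V − Δ·S = 76.0075.
(1,1): S=240.0000. Δ = (V_up−V_dn)/(S_up−S_dn) = (0.7755−9.1946)/(288.0000−168.0000) = -0.0702. V = [p*·0.7755 + (1−p*)·9.1946]/1.05 = 3.1440. B = V − Δ·S = 19.9821.
(0,0): S=200.0000. Δ = (V_up−V_dn)/(S_up−S_dn) = (3.1440−17.1631)/(240.0000−140.0000) = -0.1402. V = [p*·3.1440 + (1−p*)·17.1631]/1.05 = 6.9998. B = V − Δ·S = 35.0378.
Each (Δ,B) replicates both successor values, so the strategy is self-financing and V0 is arbitrage-free.

(0,0): Delta=-0.1402 Bond=35.0378
(1,0): Delta=-0.4203 Bond=76.0075
(1,1): Delta=-0.0702 Bond=19.9821
(2,0): Delta=-1.0000 Bond=136.6168
(2,1): Delta=-0.2754 Bond=55.4612
(2,2): Delta=-0.0188 Bond=6.2041
(3,0): Delta=-1.0000 Bond=143.4476
(3,1): Delta=-1.0000 Bond=143.4476
(3,2): Delta=-0.0942 Bond=21.7143
(3,3): Delta=0.0000 Bond=0.0000
V0=6.9998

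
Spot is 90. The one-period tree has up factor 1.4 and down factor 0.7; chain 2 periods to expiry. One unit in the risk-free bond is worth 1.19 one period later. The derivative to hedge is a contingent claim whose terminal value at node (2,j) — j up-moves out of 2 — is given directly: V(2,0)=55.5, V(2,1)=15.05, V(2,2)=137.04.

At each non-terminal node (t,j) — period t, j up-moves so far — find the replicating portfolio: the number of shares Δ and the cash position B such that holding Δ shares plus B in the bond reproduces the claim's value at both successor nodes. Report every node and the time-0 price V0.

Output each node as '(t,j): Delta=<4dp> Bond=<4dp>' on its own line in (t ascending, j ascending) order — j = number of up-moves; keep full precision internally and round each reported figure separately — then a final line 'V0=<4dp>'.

Since d<R<u, set p* = (R−d)/(u−d) = 0.7000; price each node as the discounted p*-expectation of its children.
Terminal payoffs: V(2,0)=55.5000, V(2,1)=15.0500, V(2,2)=137.0400
  t=1,j=0: stock 63.0000 → up 88.2000 (V=15.0500), down 44.1000 (V=55.5000). Price 22.8445; hedge Δ=-0.9172, bond B=80.6303.
  t=1,j=1: stock 126.0000 → up 176.4000 (V=137.0400), down 88.2000 (V=15.0500). Price 84.4059; hedge Δ=1.3831, bond B=-89.8655.
  t=0,j=0: stock 90.0000 → up 126.0000 (V=84.4059), down 63.0000 (V=22.8445). Price 55.4096; hedge Δ=0.9772, bond B=-32.5351.
Self-financing check: at every node Δ·S+B equals the discounted successor values.

(0,0): Delta=0.9772 Bond=-32.5351
(1,0): Delta=-0.9172 Bond=80.6303
(1,1): Delta=1.3831 Bond=-89.8655
V0=55.4096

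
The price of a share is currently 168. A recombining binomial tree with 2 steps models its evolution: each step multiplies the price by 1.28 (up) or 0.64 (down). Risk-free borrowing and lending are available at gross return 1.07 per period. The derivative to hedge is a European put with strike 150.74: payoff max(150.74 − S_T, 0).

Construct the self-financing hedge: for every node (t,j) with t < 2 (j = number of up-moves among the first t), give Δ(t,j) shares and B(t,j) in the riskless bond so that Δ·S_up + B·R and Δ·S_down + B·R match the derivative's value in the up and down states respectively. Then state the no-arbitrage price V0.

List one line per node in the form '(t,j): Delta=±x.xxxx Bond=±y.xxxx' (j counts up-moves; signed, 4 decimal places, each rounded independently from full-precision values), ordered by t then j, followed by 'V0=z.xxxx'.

Since d<R<u, set p* = (R−d)/(u−d) = 0.6719; price each node as the discounted p*-expectation of its children.
Terminal payoffs: V(2,0)=81.9272, V(2,1)=13.1144, V(2,2)=0.0000
(1,0): S=107.5200. Δ = (V_up−V_dn)/(S_up−S_dn) = (13.1144−81.9272)/(137.6256−68.8128) = -1.0000. V = [p*·13.1144 + (1−p*)·81.9272]/1.07 = 33.3585. B = V − Δ·S = 140.8785.
(1,1): S=215.0400. Δ = (V_up−V_dn)/(S_up−S_dn) = (0.0000−13.1144)/(275.2512−137.6256) = -0.0953. V = [p*·0.0000 + (1−p*)·13.1144]/1.07 = 4.0216. B = V − Δ·S = 24.5129.
(0,0): S=168.0000. Δ = (V_up−V_dn)/(S_up−S_dn) = (4.0216−33.3585)/(215.0400−107.5200) = -0.2729. V = [p*·4.0216 + (1−p*)·33.3585]/1.07 = 12.7550. B = V − Δ·S = 58.5938.
Each (Δ,B) replicates both successor values, so the strategy is self-financing and V0 is arbitrage-free.

(0,0): Delta=-0.2729 Bond=58.5938
(1,0): Delta=-1.0000 Bond=140.8785
(1,1): Delta=-0.0953 Bond=24.5129
V0=12.7550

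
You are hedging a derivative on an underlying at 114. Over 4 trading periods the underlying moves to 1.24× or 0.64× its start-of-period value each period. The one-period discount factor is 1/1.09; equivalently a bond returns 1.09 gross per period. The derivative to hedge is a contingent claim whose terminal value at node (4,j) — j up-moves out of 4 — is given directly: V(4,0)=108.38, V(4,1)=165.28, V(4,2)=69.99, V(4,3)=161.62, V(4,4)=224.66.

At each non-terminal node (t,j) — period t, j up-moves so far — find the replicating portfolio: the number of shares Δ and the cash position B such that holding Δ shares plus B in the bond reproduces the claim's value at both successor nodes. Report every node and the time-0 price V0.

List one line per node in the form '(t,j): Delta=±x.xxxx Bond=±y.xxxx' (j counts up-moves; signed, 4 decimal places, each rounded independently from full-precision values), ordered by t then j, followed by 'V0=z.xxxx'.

(0,0): Delta=0.5954 Bond=47.0324
(1,0): Delta=0.3723 Bond=67.5412
(1,1): Delta=0.6338 Bond=45.8400
(2,0): Delta=-1.8745 Bond=178.5318
(2,1): Delta=0.7589 Bond=38.6492
(2,2): Delta=0.6123 Bond=53.7378
(3,0): Delta=3.1733 Bond=43.7492
(3,1): Delta=-2.7429 Bond=244.8832
(3,2): Delta=1.3613 Bond=-25.4575
(3,3): Delta=0.4834 Bond=86.5847
V0=114.9077

Under the risk-neutral measure, an up-move has probability p* = (R−d)/(u−d) = 0.7500 and values discount at R = 1.09.
Payoff layer (t=4): V(4,0)=108.3800, V(4,1)=165.2800, V(4,2)=69.9900, V(4,3)=161.6200, V(4,4)=224.6600
  t=3,j=0: stock 29.8844 → up 37.0567 (V=165.2800), down 19.1260 (V=108.3800). Price 138.5826; hedge Δ=3.1733, bond B=43.7492.
  t=3,j=1: stock 57.9011 → up 71.7973 (V=69.9900), down 37.0567 (V=165.2800). Price 86.0665; hedge Δ=-2.7429, bond B=244.8832.
  t=3,j=2: stock 112.1833 → up 139.1073 (V=161.6200), down 71.7973 (V=69.9900). Price 127.2592; hedge Δ=1.3613, bond B=-25.4575.
  t=3,j=3: stock 217.3551 → up 269.5204 (V=224.6600), down 139.1073 (V=161.6200). Price 191.6514; hedge Δ=0.4834, bond B=86.5847.
  t=2,j=0: stock 46.6944 → up 57.9011 (V=86.0665), down 29.8844 (V=138.5826). Price 91.0051; hedge Δ=-1.8745, bond B=178.5318.
  t=2,j=1: stock 90.4704 → up 112.1833 (V=127.2592), down 57.9011 (V=86.0665). Price 107.3037; hedge Δ=0.7589, bond B=38.6492.
  t=2,j=2: stock 175.2864 → up 217.3551 (V=191.6514), down 112.1833 (V=127.2592). Price 161.0581; hedge Δ=0.6123, bond B=53.7378.
  t=1,j=0: stock 72.9600 → up 90.4704 (V=107.3037), down 46.6944 (V=91.0051). Price 94.7055; hedge Δ=0.3723, bond B=67.5412.
  t=1,j=1: stock 141.3600 → up 175.2864 (V=161.0581), down 90.4704 (V=107.3037). Price 135.4307; hedge Δ=0.6338, bond B=45.8400.
  t=0,j=0: stock 114.0000 → up 141.3600 (V=135.4307), down 72.9600 (V=94.7055). Price 114.9077; hedge Δ=0.5954, bond B=47.0324.
Root portfolio cost Δ·114+B reproduces V0=114.9077.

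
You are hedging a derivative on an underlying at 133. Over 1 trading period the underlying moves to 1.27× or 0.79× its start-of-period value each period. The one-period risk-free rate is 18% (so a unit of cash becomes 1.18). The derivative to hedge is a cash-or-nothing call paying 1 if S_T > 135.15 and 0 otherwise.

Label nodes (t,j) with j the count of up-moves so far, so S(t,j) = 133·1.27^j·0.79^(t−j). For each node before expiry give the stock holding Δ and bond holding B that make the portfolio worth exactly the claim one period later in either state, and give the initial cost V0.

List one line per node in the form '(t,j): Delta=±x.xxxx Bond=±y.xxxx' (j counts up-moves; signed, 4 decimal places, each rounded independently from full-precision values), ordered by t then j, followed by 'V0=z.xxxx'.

(0,0): Delta=0.0157 Bond=-1.3948
V0=0.6886

Under the risk-neutral measure, an up-move has probability p* = (R−d)/(u−d) = 0.8125 and values discount at R = 1.18.
Payoff layer (t=1): V(1,0)=0.0000, V(1,1)=1.0000
(0,0): S=133.0000. Δ = (V_up−V_dn)/(S_up−S_dn) = (1.0000−0.0000)/(168.9100−105.0700) = 0.0157. V = [p*·1.0000 + (1−p*)·0.0000]/1.18 = 0.6886. B = V − Δ·S = -1.3948.
Each (Δ,B) replicates both successor values, so the strategy is self-financing and V0 is arbitrage-free.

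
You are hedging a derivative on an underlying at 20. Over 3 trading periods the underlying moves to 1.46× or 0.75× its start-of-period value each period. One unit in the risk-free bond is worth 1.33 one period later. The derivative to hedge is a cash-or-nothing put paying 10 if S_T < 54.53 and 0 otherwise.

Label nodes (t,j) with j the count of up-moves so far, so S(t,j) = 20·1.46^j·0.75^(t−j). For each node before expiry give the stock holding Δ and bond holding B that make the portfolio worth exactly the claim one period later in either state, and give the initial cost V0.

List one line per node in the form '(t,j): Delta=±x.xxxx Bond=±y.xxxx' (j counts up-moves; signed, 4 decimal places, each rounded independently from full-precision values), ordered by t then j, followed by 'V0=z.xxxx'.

(0,0): Delta=-0.2657 Bond=7.2469
(1,0): Delta=0.0000 Bond=5.6532
(1,1): Delta=-0.2963 Bond=10.5315
(2,0): Delta=0.0000 Bond=7.5188
(2,1): Delta=0.0000 Bond=7.5188
(2,2): Delta=-0.3304 Bond=15.4612
V0=1.9334

Under the risk-neutral measure, an up-move has probability p* = (R−d)/(u−d) = 0.8169 and values discount at R = 1.33.
Terminal values V(3,·): V(3,0)=10.0000, V(3,1)=10.0000, V(3,2)=10.0000, V(3,3)=0.0000
(2,0): S=11.2500. Δ = (V_up−V_dn)/(S_up−S_dn) = (10.0000−10.0000)/(16.4250−8.4375) = 0.0000. V = [p*·10.0000 + (1−p*)·10.0000]/1.33 = 7.5188. B = V − Δ·S = 7.5188.
(2,1): S=21.9000. Δ = (V_up−V_dn)/(S_up−S_dn) = (10.0000−10.0000)/(31.9740−16.4250) = 0.0000. V = [p*·10.0000 + (1−p*)·10.0000]/1.33 = 7.5188. B = V − Δ·S = 7.5188.
(2,2): S=42.6320. Δ = (V_up−V_dn)/(S_up−S_dn) = (0.0000−10.0000)/(62.2427−31.9740) = -0.3304. V = [p*·0.0000 + (1−p*)·10.0000]/1.33 = 1.3767. B = V − Δ·S = 15.4612.
(1,0): S=15.0000. Δ = (V_up−V_dn)/(S_up−S_dn) = (7.5188−7.5188)/(21.9000−11.2500) = 0.0000. V = [p*·7.5188 + (1−p*)·7.5188]/1.33 = 5.6532. B = V − Δ·S = 5.6532.
(1,1): S=29.2000. Δ = (V_up−V_dn)/(S_up−S_dn) = (1.3767−7.5188)/(42.6320−21.9000) = -0.2963. V = [p*·1.3767 + (1−p*)·7.5188]/1.33 = 1.8807. B = V − Δ·S = 10.5315.
(0,0): S=20.0000. Δ = (V_up−V_dn)/(S_up−S_dn) = (1.8807−5.6532)/(29.2000−15.0000) = -0.2657. V = [p*·1.8807 + (1−p*)·5.6532]/1.33 = 1.9334. B = V − Δ·S = 7.2469.
Root portfolio cost Δ·20+B reproduces V0=1.9334.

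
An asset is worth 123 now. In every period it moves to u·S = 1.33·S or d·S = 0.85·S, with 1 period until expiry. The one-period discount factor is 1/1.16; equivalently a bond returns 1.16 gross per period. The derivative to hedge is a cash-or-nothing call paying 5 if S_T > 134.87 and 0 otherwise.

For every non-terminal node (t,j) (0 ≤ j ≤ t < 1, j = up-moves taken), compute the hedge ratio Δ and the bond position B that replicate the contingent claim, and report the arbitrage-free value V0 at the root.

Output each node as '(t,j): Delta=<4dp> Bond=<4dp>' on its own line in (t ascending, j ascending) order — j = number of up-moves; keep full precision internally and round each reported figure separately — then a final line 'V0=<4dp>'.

(0,0): Delta=0.0847 Bond=-7.6329
V0=2.7838

Since d<R<u, set p* = (R−d)/(u−d) = 0.6458; price each node as the discounted p*-expectation of its children.
Payoff layer (t=1): V(1,0)=0.0000, V(1,1)=5.0000
Node (0,0) S=123.0000: V=(p*·5.0000+(1−p*)·0.0000)/1.16=2.7838; Δ=(5.0000−0.0000)/(163.5900−104.5500)=0.0847; B=V−Δ·S=-7.6329
Check: Δ(0,0)·S0 + B(0,0) = 2.7838 = V0.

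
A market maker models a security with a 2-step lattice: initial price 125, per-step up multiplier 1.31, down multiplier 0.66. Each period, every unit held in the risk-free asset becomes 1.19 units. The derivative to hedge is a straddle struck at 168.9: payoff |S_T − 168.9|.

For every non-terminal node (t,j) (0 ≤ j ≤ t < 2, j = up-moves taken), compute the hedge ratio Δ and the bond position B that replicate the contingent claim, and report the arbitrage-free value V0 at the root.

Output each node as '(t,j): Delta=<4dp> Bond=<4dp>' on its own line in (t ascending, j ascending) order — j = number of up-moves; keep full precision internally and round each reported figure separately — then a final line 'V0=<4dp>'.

Risk-neutral probability p* = (R−d)/(u−d) = (1.19−0.66)/(1.31−0.66) = 0.8154.
At expiry t=2: V(2,0)=114.4500, V(2,1)=60.8250, V(2,2)=45.6125
  t=1,j=0: stock 82.5000 → up 108.0750 (V=60.8250), down 54.4500 (V=114.4500). Price 59.4328; hedge Δ=-1.0000, bond B=141.9328.
  t=1,j=1: stock 163.7500 → up 214.5125 (V=45.6125), down 108.0750 (V=60.8250). Price 40.6899; hedge Δ=-0.1429, bond B=64.0937.
  t=0,j=0: stock 125.0000 → up 163.7500 (V=40.6899), down 82.5000 (V=59.4328). Price 37.1009; hedge Δ=-0.2307, bond B=65.9361.
Root portfolio cost Δ·125+B reproduces V0=37.1009.

(0,0): Delta=-0.2307 Bond=65.9361
(1,0): Delta=-1.0000 Bond=141.9328
(1,1): Delta=-0.1429 Bond=64.0937
V0=37.1009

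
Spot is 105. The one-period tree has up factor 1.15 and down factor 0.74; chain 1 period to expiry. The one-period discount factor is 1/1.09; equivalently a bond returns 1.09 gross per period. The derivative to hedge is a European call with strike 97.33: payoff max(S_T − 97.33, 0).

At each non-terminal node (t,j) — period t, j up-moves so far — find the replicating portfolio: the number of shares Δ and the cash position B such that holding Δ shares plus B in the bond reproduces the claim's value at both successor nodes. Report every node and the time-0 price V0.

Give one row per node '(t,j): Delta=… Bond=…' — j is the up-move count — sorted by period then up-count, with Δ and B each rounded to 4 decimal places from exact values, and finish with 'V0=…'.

The replicating-portfolio and risk-neutral prices coincide; use p* = (1.09−0.74)/(1.15−0.74) = 0.8537 for the latter.
At expiry t=1: V(1,0)=0.0000, V(1,1)=23.4200
Node (0,0) S=105.0000: V=(p*·23.4200+(1−p*)·0.0000)/1.09=18.3419; Δ=(23.4200−0.0000)/(120.7500−77.7000)=0.5440; B=V−Δ·S=-38.7800
Root portfolio cost Δ·105+B reproduces V0=18.3419.

(0,0): Delta=0.5440 Bond=-38.7800
V0=18.3419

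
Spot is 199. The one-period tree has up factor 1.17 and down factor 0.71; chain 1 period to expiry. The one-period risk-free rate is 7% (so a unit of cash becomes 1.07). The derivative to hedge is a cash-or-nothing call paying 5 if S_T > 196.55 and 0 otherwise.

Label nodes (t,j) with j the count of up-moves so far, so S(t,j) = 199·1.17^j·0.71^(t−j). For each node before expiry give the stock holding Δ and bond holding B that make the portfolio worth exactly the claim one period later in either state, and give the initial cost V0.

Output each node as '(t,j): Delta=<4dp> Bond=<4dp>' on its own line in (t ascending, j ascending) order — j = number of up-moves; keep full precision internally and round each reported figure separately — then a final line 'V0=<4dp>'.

(0,0): Delta=0.0546 Bond=-7.2125
V0=3.6570

Under the risk-neutral measure, an up-move has probability p* = (R−d)/(u−d) = 0.7826 and values discount at R = 1.07.
Terminal values V(1,·): V(1,0)=0.0000, V(1,1)=5.0000
  t=0,j=0: stock 199.0000 → up 232.8300 (V=5.0000), down 141.2900 (V=0.0000). Price 3.6570; hedge Δ=0.0546, bond B=-7.2125.
Each (Δ,B) replicates both successor values, so the strategy is self-financing and V0 is arbitrage-free.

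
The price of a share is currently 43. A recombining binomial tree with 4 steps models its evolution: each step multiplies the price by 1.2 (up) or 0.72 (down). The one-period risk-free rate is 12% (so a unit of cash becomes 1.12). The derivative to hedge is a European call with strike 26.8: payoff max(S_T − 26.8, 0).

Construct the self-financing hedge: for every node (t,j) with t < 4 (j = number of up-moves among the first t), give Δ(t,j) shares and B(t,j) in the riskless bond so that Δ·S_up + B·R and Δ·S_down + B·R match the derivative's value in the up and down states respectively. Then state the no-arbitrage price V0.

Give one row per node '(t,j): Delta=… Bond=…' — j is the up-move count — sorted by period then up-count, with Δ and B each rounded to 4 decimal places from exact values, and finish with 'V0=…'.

No-arbitrage ⇒ martingale measure with p* = (R−d)/(u−d) = 0.8333.
Terminal payoffs: V(4,0)=0.0000, V(4,1)=0.0000, V(4,2)=5.2993, V(4,3)=26.6989, V(4,4)=62.3648
  t=3,j=0: stock 16.0497 → up 19.2596 (V=0.0000), down 11.5558 (V=0.0000). Price 0.0000; hedge Δ=0.0000, bond B=0.0000.
  t=3,j=1: stock 26.7494 → up 32.0993 (V=5.2993), down 19.2596 (V=0.0000). Price 3.9430; hedge Δ=0.4127, bond B=-7.0973.
  t=3,j=2: stock 44.5824 → up 53.4989 (V=26.6989), down 32.0993 (V=5.2993). Price 20.6538; hedge Δ=1.0000, bond B=-23.9286.
  t=3,j=3: stock 74.3040 → up 89.1648 (V=62.3648), down 53.4989 (V=26.6989). Price 50.3754; hedge Δ=1.0000, bond B=-23.9286.
  t=2,j=0: stock 22.2912 → up 26.7494 (V=3.9430), down 16.0497 (V=0.0000). Price 2.9337; hedge Δ=0.3685, bond B=-5.2807.
  t=2,j=1: stock 37.1520 → up 44.5824 (V=20.6538), down 26.7494 (V=3.9430). Price 15.9542; hedge Δ=0.9371, bond B=-18.8601.
  t=2,j=2: stock 61.9200 → up 74.3040 (V=50.3754), down 44.5824 (V=20.6538). Price 40.5552; hedge Δ=1.0000, bond B=-21.3648.
  t=1,j=0: stock 30.9600 → up 37.1520 (V=15.9542), down 22.2912 (V=2.9337). Price 12.3072; hedge Δ=0.8762, bond B=-14.8187.
  t=1,j=1: stock 51.6000 → up 61.9200 (V=40.5552), down 37.1520 (V=15.9542). Price 32.5491; hedge Δ=0.9933, bond B=-18.7030.
  t=0,j=0: stock 43.0000 → up 51.6000 (V=32.5491), down 30.9600 (V=12.3072). Price 26.0495; hedge Δ=0.9807, bond B=-16.1211.
Check: Δ(0,0)·S0 + B(0,0) = 26.0495 = V0.

(0,0): Delta=0.9807 Bond=-16.1211
(1,0): Delta=0.8762 Bond=-14.8187
(1,1): Delta=0.9933 Bond=-18.7030
(2,0): Delta=0.3685 Bond=-5.2807
(2,1): Delta=0.9371 Bond=-18.8601
(2,2): Delta=1.0000 Bond=-21.3648
(3,0): Delta=0.0000 Bond=0.0000
(3,1): Delta=0.4127 Bond=-7.0973
(3,2): Delta=1.0000 Bond=-23.9286
(3,3): Delta=1.0000 Bond=-23.9286
V0=26.0495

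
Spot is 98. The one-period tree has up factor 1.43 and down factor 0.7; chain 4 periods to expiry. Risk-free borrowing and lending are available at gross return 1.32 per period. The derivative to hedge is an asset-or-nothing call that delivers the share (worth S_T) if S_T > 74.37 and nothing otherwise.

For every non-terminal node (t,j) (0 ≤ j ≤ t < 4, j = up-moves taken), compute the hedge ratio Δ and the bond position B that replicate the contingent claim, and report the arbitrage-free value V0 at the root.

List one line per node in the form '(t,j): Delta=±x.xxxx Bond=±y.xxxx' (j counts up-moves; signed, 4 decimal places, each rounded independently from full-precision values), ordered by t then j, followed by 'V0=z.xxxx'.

Under the risk-neutral measure, an up-move has probability p* = (R−d)/(u−d) = 0.8493 and values discount at R = 1.32.
Payoff layer (t=4): V(4,0)=0.0000, V(4,1)=0.0000, V(4,2)=98.1961, V(4,3)=200.6006, V(4,4)=409.7984
  t=3,j=0: stock 33.6140 → up 48.0680 (V=0.0000), down 23.5298 (V=0.0000). Price 0.0000; hedge Δ=0.0000, bond B=0.0000.
  t=3,j=1: stock 68.6686 → up 98.1961 (V=98.1961), down 48.0680 (V=0.0000). Price 63.1814; hedge Δ=1.9589, bond B=-71.3338.
  t=3,j=2: stock 140.2801 → up 200.6006 (V=200.6006), down 98.1961 (V=98.1961). Price 140.2801; hedge Δ=1.0000, bond B=0.0000.
  t=3,j=3: stock 286.5723 → up 409.7984 (V=409.7984), down 200.6006 (V=200.6006). Price 286.5723; hedge Δ=1.0000, bond B=0.0000.
  t=2,j=0: stock 48.0200 → up 68.6686 (V=63.1814), down 33.6140 (V=0.0000). Price 40.6522; hedge Δ=1.8024, bond B=-45.8976.
  t=2,j=1: stock 98.0980 → up 140.2801 (V=140.2801), down 68.6686 (V=63.1814). Price 97.4716; hedge Δ=1.0766, bond B=-8.1431.
  t=2,j=2: stock 200.4002 → up 286.5723 (V=286.5723), down 140.2801 (V=140.2801). Price 200.4002; hedge Δ=1.0000, bond B=0.0000.
  t=1,j=0: stock 68.6000 → up 98.0980 (V=97.4716), down 48.0200 (V=40.6522). Price 67.3559; hedge Δ=1.1346, bond B=-10.4789.
  t=1,j=1: stock 140.1400 → up 200.4002 (V=200.4002), down 98.0980 (V=97.4716). Price 140.0685; hedge Δ=1.0061, bond B=-0.9296.
  t=0,j=0: stock 98.0000 → up 140.1400 (V=140.0685), down 68.6000 (V=67.3559). Price 97.8120; hedge Δ=1.0164, bond B=-1.7943.
Check: Δ(0,0)·S0 + B(0,0) = 97.8120 = V0.

(0,0): Delta=1.0164 Bond=-1.7943
(1,0): Delta=1.1346 Bond=-10.4789
(1,1): Delta=1.0061 Bond=-0.9296
(2,0): Delta=1.8024 Bond=-45.8976
(2,1): Delta=1.0766 Bond=-8.1431
(2,2): Delta=1.0000 Bond=0.0000
(3,0): Delta=0.0000 Bond=0.0000
(3,1): Delta=1.9589 Bond=-71.3338
(3,2): Delta=1.0000 Bond=0.0000
(3,3): Delta=1.0000 Bond=0.0000
V0=97.8120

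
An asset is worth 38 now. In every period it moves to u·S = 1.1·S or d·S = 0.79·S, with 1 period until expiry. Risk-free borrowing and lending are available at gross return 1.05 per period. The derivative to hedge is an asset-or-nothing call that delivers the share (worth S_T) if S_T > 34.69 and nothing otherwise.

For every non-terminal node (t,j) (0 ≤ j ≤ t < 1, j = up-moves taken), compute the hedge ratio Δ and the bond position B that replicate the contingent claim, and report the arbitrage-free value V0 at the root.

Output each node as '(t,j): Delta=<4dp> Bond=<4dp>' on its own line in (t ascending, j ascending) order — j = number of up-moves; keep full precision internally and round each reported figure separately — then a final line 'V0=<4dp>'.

Under the risk-neutral measure, an up-move has probability p* = (R−d)/(u−d) = 0.8387 and values discount at R = 1.05.
Payoff layer (t=1): V(1,0)=0.0000, V(1,1)=41.8000
(0,0): S=38.0000. Δ = (V_up−V_dn)/(S_up−S_dn) = (41.8000−0.0000)/(41.8000−30.0200) = 3.5484. V = [p*·41.8000 + (1−p*)·0.0000]/1.05 = 33.3886. B = V − Δ·S = -101.4501.
Root portfolio cost Δ·38+B reproduces V0=33.3886.

(0,0): Delta=3.5484 Bond=-101.4501
V0=33.3886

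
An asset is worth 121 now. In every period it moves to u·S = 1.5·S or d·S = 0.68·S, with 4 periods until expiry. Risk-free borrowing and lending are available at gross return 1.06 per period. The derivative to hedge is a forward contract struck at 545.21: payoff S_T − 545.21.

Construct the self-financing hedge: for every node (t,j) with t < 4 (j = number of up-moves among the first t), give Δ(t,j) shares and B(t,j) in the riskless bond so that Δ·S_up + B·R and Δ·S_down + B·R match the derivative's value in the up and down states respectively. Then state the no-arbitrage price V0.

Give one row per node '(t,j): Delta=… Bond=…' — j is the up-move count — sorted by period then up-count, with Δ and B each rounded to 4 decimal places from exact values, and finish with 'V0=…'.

(0,0): Delta=1.0000 Bond=-431.8574
(1,0): Delta=1.0000 Bond=-457.7688
(1,1): Delta=1.0000 Bond=-457.7688
(2,0): Delta=1.0000 Bond=-485.2350
(2,1): Delta=1.0000 Bond=-485.2350
(2,2): Delta=1.0000 Bond=-485.2350
(3,0): Delta=1.0000 Bond=-514.3491
(3,1): Delta=1.0000 Bond=-514.3491
(3,2): Delta=1.0000 Bond=-514.3491
(3,3): Delta=1.0000 Bond=-514.3491
V0=-310.8574

The replicating-portfolio and risk-neutral prices coincide; use p* = (1.06−0.68)/(1.5−0.68) = 0.4634 for the latter.
Terminal values V(4,·): V(4,0)=-519.3385, V(4,1)=-488.1406, V(4,2)=-419.3216, V(4,3)=-267.5150, V(4,4)=67.3525
Node (3,0) S=38.0463: V=(p*·-488.1406+(1−p*)·-519.3385)/1.06=-476.3028; Δ=(-488.1406−-519.3385)/(57.0694−25.8715)=1.0000; B=V−Δ·S=-514.3491
Node (3,1) S=83.9256: V=(p*·-419.3216+(1−p*)·-488.1406)/1.06=-430.4235; Δ=(-419.3216−-488.1406)/(125.8884−57.0694)=1.0000; B=V−Δ·S=-514.3491
Node (3,2) S=185.1300: V=(p*·-267.5150+(1−p*)·-419.3216)/1.06=-329.2191; Δ=(-267.5150−-419.3216)/(277.6950−125.8884)=1.0000; B=V−Δ·S=-514.3491
Node (3,3) S=408.3750: V=(p*·67.3525+(1−p*)·-267.5150)/1.06=-105.9741; Δ=(67.3525−-267.5150)/(612.5625−277.6950)=1.0000; B=V−Δ·S=-514.3491
Node (2,0) S=55.9504: V=(p*·-430.4235+(1−p*)·-476.3028)/1.06=-429.2846; Δ=(-430.4235−-476.3028)/(83.9256−38.0463)=1.0000; B=V−Δ·S=-485.2350
Node (2,1) S=123.4200: V=(p*·-329.2191+(1−p*)·-430.4235)/1.06=-361.8150; Δ=(-329.2191−-430.4235)/(185.1300−83.9256)=1.0000; B=V−Δ·S=-485.2350
Node (2,2) S=272.2500: V=(p*·-105.9741+(1−p*)·-329.2191)/1.06=-212.9850; Δ=(-105.9741−-329.2191)/(408.3750−185.1300)=1.0000; B=V−Δ·S=-485.2350
Node (1,0) S=82.2800: V=(p*·-361.8150+(1−p*)·-429.2846)/1.06=-375.4888; Δ=(-361.8150−-429.2846)/(123.4200−55.9504)=1.0000; B=V−Δ·S=-457.7688
Node (1,1) S=181.5000: V=(p*·-212.9850+(1−p*)·-361.8150)/1.06=-276.2688; Δ=(-212.9850−-361.8150)/(272.2500−123.4200)=1.0000; B=V−Δ·S=-457.7688
Node (0,0) S=121.0000: V=(p*·-276.2688+(1−p*)·-375.4888)/1.06=-310.8574; Δ=(-276.2688−-375.4888)/(181.5000−82.2800)=1.0000; B=V−Δ·S=-431.8574
Check: Δ(0,0)·S0 + B(0,0) = -310.8574 = V0.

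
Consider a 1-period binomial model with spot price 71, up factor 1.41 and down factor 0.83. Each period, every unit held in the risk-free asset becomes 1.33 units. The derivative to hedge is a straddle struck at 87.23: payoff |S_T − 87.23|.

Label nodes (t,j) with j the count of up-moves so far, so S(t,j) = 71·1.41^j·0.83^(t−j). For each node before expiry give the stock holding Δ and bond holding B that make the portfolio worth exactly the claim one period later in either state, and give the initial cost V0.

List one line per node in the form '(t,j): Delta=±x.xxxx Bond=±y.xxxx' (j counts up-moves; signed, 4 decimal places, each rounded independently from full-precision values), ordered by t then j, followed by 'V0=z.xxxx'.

(0,0): Delta=-0.3745 Bond=37.8696
V0=11.2834

Risk-neutral probability p* = (R−d)/(u−d) = (1.33−0.83)/(1.41−0.83) = 0.8621.
At expiry t=1: V(1,0)=28.3000, V(1,1)=12.8800
  t=0,j=0: stock 71.0000 → up 100.1100 (V=12.8800), down 58.9300 (V=28.3000). Price 11.2834; hedge Δ=-0.3745, bond B=37.8696.
Root portfolio cost Δ·71+B reproduces V0=11.2834.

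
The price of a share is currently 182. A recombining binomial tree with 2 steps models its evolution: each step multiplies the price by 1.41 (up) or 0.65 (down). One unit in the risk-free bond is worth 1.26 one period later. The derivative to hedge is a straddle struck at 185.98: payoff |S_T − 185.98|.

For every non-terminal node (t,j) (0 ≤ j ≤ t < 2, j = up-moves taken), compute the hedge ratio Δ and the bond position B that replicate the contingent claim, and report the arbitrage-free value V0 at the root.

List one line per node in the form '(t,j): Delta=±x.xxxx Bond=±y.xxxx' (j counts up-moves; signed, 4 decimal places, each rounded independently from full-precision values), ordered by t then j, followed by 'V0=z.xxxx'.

No-arbitrage ⇒ martingale measure with p* = (R−d)/(u−d) = 0.8026.
Terminal payoffs: V(2,0)=109.0850, V(2,1)=19.1770, V(2,2)=175.8542
  t=1,j=0: stock 118.3000 → up 166.8030 (V=19.1770), down 76.8950 (V=109.0850). Price 29.3032; hedge Δ=-1.0000, bond B=147.6032.
  t=1,j=1: stock 256.6200 → up 361.8342 (V=175.8542), down 166.8030 (V=19.1770). Price 115.0247; hedge Δ=0.8033, bond B=-91.1296.
  t=0,j=0: stock 182.0000 → up 256.6200 (V=115.0247), down 118.3000 (V=29.3032). Price 77.8619; hedge Δ=0.6197, bond B=-34.9296.
Self-financing check: at every node Δ·S+B equals the discounted successor values.

(0,0): Delta=0.6197 Bond=-34.9296
(1,0): Delta=-1.0000 Bond=147.6032
(1,1): Delta=0.8033 Bond=-91.1296
V0=77.8619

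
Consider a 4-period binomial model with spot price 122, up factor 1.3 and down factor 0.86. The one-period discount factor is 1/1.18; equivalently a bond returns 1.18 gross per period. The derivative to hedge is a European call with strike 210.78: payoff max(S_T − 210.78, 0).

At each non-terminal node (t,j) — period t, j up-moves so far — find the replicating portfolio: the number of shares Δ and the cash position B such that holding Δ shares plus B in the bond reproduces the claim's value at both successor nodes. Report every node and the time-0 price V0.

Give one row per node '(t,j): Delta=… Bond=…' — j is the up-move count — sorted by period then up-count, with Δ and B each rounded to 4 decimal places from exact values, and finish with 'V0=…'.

(0,0): Delta=0.6112 Bond=-50.4283
(1,0): Delta=0.1623 Bond=-12.4138
(1,1): Delta=0.7225 Bond=-77.1647
(2,0): Delta=0.0000 Bond=0.0000
(2,1): Delta=0.2026 Bond=-20.1414
(2,2): Delta=0.8515 Bond=-117.6468
(3,0): Delta=0.0000 Bond=0.0000
(3,1): Delta=0.0000 Bond=0.0000
(3,2): Delta=0.2529 Bond=-32.6794
(3,3): Delta=1.0000 Bond=-178.6271
V0=24.1351

Risk-neutral probability p* = (R−d)/(u−d) = (1.18−0.86)/(1.3−0.86) = 0.7273.
Payoff layer (t=4): V(4,0)=0.0000, V(4,1)=0.0000, V(4,2)=0.0000, V(4,3)=19.7292, V(4,4)=137.6642
(3,0): S=77.5988. Δ = (V_up−V_dn)/(S_up−S_dn) = (0.0000−0.0000)/(100.8785−66.7350) = 0.0000. V = [p*·0.0000 + (1−p*)·0.0000]/1.18 = 0.0000. B = V − Δ·S = 0.0000.
(3,1): S=117.3006. Δ = (V_up−V_dn)/(S_up−S_dn) = (0.0000−0.0000)/(152.4907−100.8785) = 0.0000. V = [p*·0.0000 + (1−p*)·0.0000]/1.18 = 0.0000. B = V − Δ·S = 0.0000.
(3,2): S=177.3148. Δ = (V_up−V_dn)/(S_up−S_dn) = (19.7292−0.0000)/(230.5092−152.4907) = 0.2529. V = [p*·19.7292 + (1−p*)·0.0000]/1.18 = 12.1598. B = V − Δ·S = -32.6794.
(3,3): S=268.0340. Δ = (V_up−V_dn)/(S_up−S_dn) = (137.6642−19.7292)/(348.4442−230.5092) = 1.0000. V = [p*·137.6642 + (1−p*)·19.7292]/1.18 = 89.4069. B = V − Δ·S = -178.6271.
(2,0): S=90.2312. Δ = (V_up−V_dn)/(S_up−S_dn) = (0.0000−0.0000)/(117.3006−77.5988) = 0.0000. V = [p*·0.0000 + (1−p*)·0.0000]/1.18 = 0.0000. B = V − Δ·S = 0.0000.
(2,1): S=136.3960. Δ = (V_up−V_dn)/(S_up−S_dn) = (12.1598−0.0000)/(177.3148−117.3006) = 0.2026. V = [p*·12.1598 + (1−p*)·0.0000]/1.18 = 7.4945. B = V − Δ·S = -20.1414.
(2,2): S=206.1800. Δ = (V_up−V_dn)/(S_up−S_dn) = (89.4069−12.1598)/(268.0340−177.3148) = 0.8515. V = [p*·89.4069 + (1−p*)·12.1598]/1.18 = 57.9148. B = V − Δ·S = -117.6468.
(1,0): S=104.9200. Δ = (V_up−V_dn)/(S_up−S_dn) = (7.4945−0.0000)/(136.3960−90.2312) = 0.1623. V = [p*·7.4945 + (1−p*)·0.0000]/1.18 = 4.6191. B = V − Δ·S = -12.4138.
(1,1): S=158.6000. Δ = (V_up−V_dn)/(S_up−S_dn) = (57.9148−7.4945)/(206.1800−136.3960) = 0.7225. V = [p*·57.9148 + (1−p*)·7.4945]/1.18 = 37.4270. B = V − Δ·S = -77.1647.
(0,0): S=122.0000. Δ = (V_up−V_dn)/(S_up−S_dn) = (37.4270−4.6191)/(158.6000−104.9200) = 0.6112. V = [p*·37.4270 + (1−p*)·4.6191]/1.18 = 24.1351. B = V − Δ·S = -50.4283.
Each (Δ,B) replicates both successor values, so the strategy is self-financing and V0 is arbitrage-free.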